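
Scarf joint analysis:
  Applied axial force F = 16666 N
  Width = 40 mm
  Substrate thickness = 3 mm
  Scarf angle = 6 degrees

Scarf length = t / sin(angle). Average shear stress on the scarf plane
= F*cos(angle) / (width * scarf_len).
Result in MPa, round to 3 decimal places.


Scarf length = 3 / sin(6 deg) = 28.7003 mm
cos(6 deg) = 0.994522
Shear = 16666 * 0.994522 / (40 * 28.7003)
= 14.438 MPa

14.438


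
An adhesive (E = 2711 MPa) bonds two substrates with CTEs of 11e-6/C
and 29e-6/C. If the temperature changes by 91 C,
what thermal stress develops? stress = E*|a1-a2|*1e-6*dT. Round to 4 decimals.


Stress = 2711 * |11 - 29| * 1e-6 * 91
= 4.4406 MPa

4.4406


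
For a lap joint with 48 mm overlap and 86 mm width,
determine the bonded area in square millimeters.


Area = 48 * 86 = 4128 mm^2

4128


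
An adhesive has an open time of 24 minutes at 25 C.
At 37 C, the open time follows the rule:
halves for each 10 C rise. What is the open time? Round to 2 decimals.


Factor = 2^((37-25)/10) = 2.2974
Open time = 24 / 2.2974 = 10.45 min

10.45


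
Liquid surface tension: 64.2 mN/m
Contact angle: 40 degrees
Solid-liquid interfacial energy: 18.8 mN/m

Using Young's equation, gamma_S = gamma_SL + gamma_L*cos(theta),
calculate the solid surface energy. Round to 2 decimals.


gamma_S = 18.8 + 64.2 * cos(40)
= 67.98 mN/m

67.98


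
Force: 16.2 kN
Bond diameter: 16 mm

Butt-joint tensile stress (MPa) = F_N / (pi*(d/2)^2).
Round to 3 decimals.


F_N = 16.2 * 1000 = 16200.0 N
A = pi*(8.0)^2 = 201.0619 mm^2
stress = 16200.0 / 201.0619 = 80.572 MPa

80.572


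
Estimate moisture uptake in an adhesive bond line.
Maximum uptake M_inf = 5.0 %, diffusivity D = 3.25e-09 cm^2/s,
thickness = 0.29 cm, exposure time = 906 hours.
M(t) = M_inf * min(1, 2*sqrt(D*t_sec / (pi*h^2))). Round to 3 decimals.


Convert time: 906 h = 3261600 s
ratio = min(1, 2*sqrt(3.25e-09*3261600/(pi*0.29^2)))
= 0.400603
M(t) = 5.0 * 0.400603 = 2.003%

2.003


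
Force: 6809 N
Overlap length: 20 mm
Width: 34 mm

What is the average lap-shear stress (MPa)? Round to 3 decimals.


Average shear stress = F / (overlap * width)
= 6809 / (20 * 34)
= 10.013 MPa

10.013


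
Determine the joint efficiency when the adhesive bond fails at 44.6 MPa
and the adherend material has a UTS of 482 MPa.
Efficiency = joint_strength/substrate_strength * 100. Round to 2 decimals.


Joint efficiency = 44.6 / 482 * 100
= 9.25%

9.25


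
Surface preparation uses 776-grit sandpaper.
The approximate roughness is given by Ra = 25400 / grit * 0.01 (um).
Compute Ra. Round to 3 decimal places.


Ra = 25400 / 776 * 0.01
= 254 / 776
= 0.327 um

0.327


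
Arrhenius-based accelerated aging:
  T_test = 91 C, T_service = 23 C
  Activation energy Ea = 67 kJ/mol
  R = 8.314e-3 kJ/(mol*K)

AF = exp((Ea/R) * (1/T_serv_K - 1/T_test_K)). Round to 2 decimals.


T_test_K = 364.15, T_serv_K = 296.15
AF = exp((67/8.314e-3) * (1/296.15 - 1/364.15))
= 161.00

161.00


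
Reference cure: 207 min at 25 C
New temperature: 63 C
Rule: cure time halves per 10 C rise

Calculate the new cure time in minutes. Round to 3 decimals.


factor = 2^((63-25)/10) = 13.9288
t_new = 207 / 13.9288 = 14.861 min

14.861


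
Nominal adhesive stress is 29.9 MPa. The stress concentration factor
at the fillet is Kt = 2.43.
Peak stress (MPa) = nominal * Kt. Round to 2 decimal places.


Peak = 29.9 * 2.43 = 72.66 MPa

72.66


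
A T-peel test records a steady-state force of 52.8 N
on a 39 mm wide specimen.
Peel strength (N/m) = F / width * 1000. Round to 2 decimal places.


Peel strength = 52.8 / 39 * 1000
= 1353.85 N/m

1353.85


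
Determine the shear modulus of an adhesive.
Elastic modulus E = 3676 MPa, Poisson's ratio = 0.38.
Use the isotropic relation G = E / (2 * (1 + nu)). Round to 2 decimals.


G = 3676 / (2*(1+0.38)) = 3676 / 2.76
= 1331.88 MPa

1331.88


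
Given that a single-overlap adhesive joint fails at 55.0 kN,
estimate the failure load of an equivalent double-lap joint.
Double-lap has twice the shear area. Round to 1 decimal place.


Double-lap factor = 2
Expected load = 55.0 * 2 = 110.0 kN

110.0


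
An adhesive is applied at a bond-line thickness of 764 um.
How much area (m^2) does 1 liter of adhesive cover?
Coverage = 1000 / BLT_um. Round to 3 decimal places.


Coverage = 1000 / 764 = 1.309 m^2

1.309


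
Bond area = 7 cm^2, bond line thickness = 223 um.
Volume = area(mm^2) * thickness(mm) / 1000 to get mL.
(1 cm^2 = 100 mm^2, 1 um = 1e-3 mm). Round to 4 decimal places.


area_mm2 = 7 * 100 = 700
blt_mm = 223 * 1e-3 = 0.223
vol_mm3 = 700 * 0.223 = 156.1
vol_mL = 156.1 / 1000 = 0.1561 mL

0.1561


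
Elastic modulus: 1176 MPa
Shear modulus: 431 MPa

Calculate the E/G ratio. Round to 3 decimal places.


E / G = 1176 / 431 = 2.729

2.729


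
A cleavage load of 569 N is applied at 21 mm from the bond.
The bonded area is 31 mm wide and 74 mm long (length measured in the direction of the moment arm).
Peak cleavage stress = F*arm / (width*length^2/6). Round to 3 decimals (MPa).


Moment = 569 * 21 = 11949 N*mm
Section modulus = 31 * 5476 / 6 = 169756 / 6 mm^3
Stress = 11949 / (169756 / 6) = 71694 / 169756
= 0.422 MPa

0.422


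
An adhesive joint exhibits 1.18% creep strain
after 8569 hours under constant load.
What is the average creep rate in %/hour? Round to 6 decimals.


Creep rate = strain / time
= 1.18 / 8569
= 0.000138 %/h

0.000138


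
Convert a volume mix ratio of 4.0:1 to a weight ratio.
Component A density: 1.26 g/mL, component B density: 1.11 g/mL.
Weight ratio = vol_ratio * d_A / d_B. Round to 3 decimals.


= 4.0 * 1.26 / 1.11 = 4.541

4.541


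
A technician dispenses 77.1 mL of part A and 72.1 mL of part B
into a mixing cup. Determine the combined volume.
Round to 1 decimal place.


Combined volume = 77.1 + 72.1
= 149.2 mL

149.2


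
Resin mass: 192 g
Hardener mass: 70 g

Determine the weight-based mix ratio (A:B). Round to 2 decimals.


Ratio = 192 / 70 = 2.74

2.74


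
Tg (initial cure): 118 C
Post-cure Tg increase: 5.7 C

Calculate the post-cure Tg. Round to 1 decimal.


Post-cure Tg = 118 + 5.7 = 123.7 C

123.7


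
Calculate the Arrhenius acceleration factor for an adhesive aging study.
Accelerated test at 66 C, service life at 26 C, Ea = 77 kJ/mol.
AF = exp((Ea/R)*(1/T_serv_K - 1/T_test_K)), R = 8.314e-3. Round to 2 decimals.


T_test = 339.15 K, T_serv = 299.15 K
Ea/R = 77 / 0.008314 = 9261.49
AF = exp(9261.49 * (1/299.15 - 1/339.15))
= 38.53

38.53


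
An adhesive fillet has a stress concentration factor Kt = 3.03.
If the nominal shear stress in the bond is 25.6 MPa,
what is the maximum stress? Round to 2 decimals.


Max stress = 25.6 * 3.03 = 77.57 MPa

77.57


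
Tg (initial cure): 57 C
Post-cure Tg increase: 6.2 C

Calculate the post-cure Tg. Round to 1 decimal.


Post-cure Tg = 57 + 6.2 = 63.2 C

63.2


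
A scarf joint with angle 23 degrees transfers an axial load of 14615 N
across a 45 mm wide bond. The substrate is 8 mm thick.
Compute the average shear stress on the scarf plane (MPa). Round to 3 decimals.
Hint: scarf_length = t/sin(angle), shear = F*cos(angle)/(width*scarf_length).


scarf_length = 8 / sin(23 deg) = 20.4744 mm
cos(23 deg) = 0.920505
shear stress = 14615 * 0.920505 / (45 * 20.4744)
= 14.602 MPa

14.602


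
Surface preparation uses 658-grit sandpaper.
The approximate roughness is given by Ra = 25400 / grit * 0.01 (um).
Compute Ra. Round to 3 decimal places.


Ra = 25400 / 658 * 0.01
= 254 / 658
= 0.386 um

0.386


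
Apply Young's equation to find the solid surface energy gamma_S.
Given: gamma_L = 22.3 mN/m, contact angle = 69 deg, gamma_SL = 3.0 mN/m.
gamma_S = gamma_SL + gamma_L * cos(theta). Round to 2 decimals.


theta_rad = 69 * pi/180 = 1.204277
gamma_S = 3.0 + 22.3 * cos(1.204277)
= 10.99 mN/m

10.99


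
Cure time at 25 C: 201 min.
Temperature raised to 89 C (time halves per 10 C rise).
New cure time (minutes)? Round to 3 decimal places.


Acceleration factor = 2^(64/10) = 84.4485
New time = 201 / 84.4485 = 2.380 min

2.380


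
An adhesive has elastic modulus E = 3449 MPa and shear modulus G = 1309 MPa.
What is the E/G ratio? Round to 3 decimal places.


E/G = 3449 / 1309 = 2.635

2.635


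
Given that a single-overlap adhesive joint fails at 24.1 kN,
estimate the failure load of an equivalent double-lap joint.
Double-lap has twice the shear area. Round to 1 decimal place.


Double-lap factor = 2
Expected load = 24.1 * 2 = 48.2 kN

48.2


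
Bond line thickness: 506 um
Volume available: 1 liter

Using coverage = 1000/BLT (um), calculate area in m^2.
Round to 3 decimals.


1 L = 1e6 mm^3, thickness = 506 um = 0.506 mm
Area = 1e6 / 0.506 mm^2 = (1e6 / 0.506) / 1e6 m^2 = 1000 / 506 m^2
= 1.976 m^2

1.976


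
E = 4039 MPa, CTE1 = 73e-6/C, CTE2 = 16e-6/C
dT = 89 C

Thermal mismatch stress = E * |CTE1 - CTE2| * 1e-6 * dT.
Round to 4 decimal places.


= 4039 * 57e-6 * 89
= 20.4898 MPa

20.4898


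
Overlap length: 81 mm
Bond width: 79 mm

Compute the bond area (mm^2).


Bond area = 81 * 79 = 6399 mm^2

6399


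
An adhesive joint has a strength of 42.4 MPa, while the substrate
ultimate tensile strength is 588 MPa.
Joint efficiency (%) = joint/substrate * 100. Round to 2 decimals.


Efficiency = 42.4 / 588 * 100
= 7.21%

7.21


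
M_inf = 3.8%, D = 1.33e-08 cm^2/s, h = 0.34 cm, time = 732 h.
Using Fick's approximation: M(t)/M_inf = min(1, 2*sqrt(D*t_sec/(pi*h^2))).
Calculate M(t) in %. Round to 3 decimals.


t = 2635200 s
ratio = min(1, 2*sqrt(1.33e-08*2635200/(pi*0.1156)))
= 0.621311
M(t) = 3.8 * 0.621311 = 2.361%

2.361


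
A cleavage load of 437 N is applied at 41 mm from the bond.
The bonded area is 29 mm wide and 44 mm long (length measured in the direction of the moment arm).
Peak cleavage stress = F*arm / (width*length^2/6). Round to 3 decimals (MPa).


Moment = 437 * 41 = 17917 N*mm
Section modulus = 29 * 1936 / 6 = 56144 / 6 mm^3
Stress = 17917 / (56144 / 6) = 107502 / 56144
= 1.915 MPa

1.915


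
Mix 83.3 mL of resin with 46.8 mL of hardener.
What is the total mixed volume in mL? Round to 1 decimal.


Total = 83.3 + 46.8 = 130.1 mL

130.1


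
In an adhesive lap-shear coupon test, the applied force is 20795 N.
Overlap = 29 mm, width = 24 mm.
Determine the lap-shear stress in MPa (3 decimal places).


stress = F / (overlap * width)
= 20795 / (29 * 24)
= 29.878 MPa

29.878


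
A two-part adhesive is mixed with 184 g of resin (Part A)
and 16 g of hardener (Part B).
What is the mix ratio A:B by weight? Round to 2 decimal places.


Mix ratio = mass_A / mass_B
= 184 / 16
= 11.50

11.50


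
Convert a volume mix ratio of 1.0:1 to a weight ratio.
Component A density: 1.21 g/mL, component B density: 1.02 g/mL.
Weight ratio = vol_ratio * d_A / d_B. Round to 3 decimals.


= 1.0 * 1.21 / 1.02 = 1.186

1.186


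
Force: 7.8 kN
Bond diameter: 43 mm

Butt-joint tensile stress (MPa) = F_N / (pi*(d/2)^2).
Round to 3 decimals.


F_N = 7.8 * 1000 = 7800.0 N
A = pi*(21.5)^2 = 1452.2012 mm^2
stress = 7800.0 / 1452.2012 = 5.371 MPa

5.371


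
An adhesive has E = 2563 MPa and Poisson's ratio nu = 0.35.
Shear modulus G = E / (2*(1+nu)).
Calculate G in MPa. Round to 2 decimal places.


G = 2563 / (2*(1+0.35))
= 2563 / 2.70
= 949.26 MPa

949.26


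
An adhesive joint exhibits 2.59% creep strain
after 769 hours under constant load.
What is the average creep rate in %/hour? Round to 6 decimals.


Creep rate = strain / time
= 2.59 / 769
= 0.003368 %/h

0.003368


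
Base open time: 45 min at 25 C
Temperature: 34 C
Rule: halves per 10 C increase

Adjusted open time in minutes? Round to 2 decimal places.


Acceleration = 2^((34-25)/10) = 1.8661
Open time = 45 / 1.8661 = 24.11 min

24.11


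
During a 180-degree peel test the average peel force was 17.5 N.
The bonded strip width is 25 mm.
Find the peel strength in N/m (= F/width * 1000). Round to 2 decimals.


Peel strength = F/width * 1000
= 17.5 / 25 * 1000
= 700.00 N/m

700.00


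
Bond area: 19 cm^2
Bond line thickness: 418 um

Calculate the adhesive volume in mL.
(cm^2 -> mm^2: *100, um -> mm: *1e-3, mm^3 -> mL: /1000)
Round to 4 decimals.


V = 19*100 * 418*1e-3 / 1000
= 0.7942 mL

0.7942


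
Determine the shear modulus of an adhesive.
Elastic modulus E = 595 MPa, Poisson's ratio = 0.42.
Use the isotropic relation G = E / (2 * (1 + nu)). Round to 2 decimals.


G = 595 / (2*(1+0.42)) = 595 / 2.84
= 209.51 MPa

209.51


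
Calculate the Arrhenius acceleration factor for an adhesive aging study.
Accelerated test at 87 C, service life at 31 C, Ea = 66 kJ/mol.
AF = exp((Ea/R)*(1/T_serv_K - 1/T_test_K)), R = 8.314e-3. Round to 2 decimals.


T_test = 360.15 K, T_serv = 304.15 K
Ea/R = 66 / 0.008314 = 7938.42
AF = exp(7938.42 * (1/304.15 - 1/360.15))
= 57.88

57.88


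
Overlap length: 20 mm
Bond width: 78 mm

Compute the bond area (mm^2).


Bond area = 20 * 78 = 1560 mm^2

1560


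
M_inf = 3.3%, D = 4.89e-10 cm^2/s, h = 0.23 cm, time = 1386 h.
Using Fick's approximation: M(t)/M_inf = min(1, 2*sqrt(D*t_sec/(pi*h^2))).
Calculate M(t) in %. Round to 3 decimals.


t = 4989600 s
ratio = min(1, 2*sqrt(4.89e-10*4989600/(pi*0.0529)))
= 0.242334
M(t) = 3.3 * 0.242334 = 0.800%

0.800


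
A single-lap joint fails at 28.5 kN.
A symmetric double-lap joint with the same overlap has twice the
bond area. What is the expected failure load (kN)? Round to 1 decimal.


Double-lap load = 2 * 28.5 = 57.0 kN

57.0


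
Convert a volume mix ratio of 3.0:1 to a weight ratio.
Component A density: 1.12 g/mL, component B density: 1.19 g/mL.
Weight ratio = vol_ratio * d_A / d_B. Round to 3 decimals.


= 3.0 * 1.12 / 1.19 = 2.824

2.824


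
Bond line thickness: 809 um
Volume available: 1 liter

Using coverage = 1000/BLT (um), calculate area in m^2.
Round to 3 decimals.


1 L = 1e6 mm^3, thickness = 809 um = 0.809 mm
Area = 1e6 / 0.809 mm^2 = (1e6 / 0.809) / 1e6 m^2 = 1000 / 809 m^2
= 1.236 m^2

1.236


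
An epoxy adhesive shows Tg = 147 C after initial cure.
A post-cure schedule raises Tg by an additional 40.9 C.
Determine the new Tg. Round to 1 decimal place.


New Tg = 147 + 40.9
= 187.9 C

187.9


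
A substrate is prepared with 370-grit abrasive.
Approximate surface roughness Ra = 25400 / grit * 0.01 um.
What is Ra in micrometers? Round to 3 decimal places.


Ra = 25400 / 370 * 0.01 = 0.686 um

0.686


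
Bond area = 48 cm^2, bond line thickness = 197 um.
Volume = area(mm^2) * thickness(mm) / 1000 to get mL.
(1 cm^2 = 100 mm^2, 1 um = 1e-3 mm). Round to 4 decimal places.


area_mm2 = 48 * 100 = 4800
blt_mm = 197 * 1e-3 = 0.197
vol_mm3 = 4800 * 0.197 = 945.6
vol_mL = 945.6 / 1000 = 0.9456 mL

0.9456


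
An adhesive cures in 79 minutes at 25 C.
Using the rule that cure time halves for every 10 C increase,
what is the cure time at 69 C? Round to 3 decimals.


Factor = 2^((69 - 25) / 10) = 21.1121
Cure time = 79 / 21.1121
= 3.742 minutes

3.742


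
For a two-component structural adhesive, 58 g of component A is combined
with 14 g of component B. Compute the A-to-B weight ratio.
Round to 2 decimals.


Weight ratio A:B = 58 / 14
= 4.14

4.14


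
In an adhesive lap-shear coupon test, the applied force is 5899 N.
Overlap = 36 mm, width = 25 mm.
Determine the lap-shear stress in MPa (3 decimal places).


stress = F / (overlap * width)
= 5899 / (36 * 25)
= 6.554 MPa

6.554


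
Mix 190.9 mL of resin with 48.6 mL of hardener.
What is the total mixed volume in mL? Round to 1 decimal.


Total = 190.9 + 48.6 = 239.5 mL

239.5


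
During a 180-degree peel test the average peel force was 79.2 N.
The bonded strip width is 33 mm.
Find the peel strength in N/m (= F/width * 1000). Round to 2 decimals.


Peel strength = F/width * 1000
= 79.2 / 33 * 1000
= 2400.00 N/m

2400.00


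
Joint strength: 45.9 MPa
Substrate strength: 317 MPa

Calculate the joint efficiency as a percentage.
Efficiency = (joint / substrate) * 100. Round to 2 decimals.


Efficiency = (45.9 / 317) * 100 = 14.48%

14.48


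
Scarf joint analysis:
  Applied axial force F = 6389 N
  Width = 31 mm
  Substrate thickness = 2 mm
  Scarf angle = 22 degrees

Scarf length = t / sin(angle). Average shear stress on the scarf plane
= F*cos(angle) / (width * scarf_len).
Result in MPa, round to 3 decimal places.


Scarf length = 2 / sin(22 deg) = 5.3389 mm
cos(22 deg) = 0.927184
Shear = 6389 * 0.927184 / (31 * 5.3389)
= 35.792 MPa

35.792


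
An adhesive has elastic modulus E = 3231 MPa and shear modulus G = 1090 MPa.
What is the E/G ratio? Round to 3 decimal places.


E/G = 3231 / 1090 = 2.964

2.964


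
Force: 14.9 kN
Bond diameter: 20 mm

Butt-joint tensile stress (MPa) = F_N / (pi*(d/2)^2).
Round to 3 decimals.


F_N = 14.9 * 1000 = 14900.0 N
A = pi*(10.0)^2 = 314.1593 mm^2
stress = 14900.0 / 314.1593 = 47.428 MPa

47.428


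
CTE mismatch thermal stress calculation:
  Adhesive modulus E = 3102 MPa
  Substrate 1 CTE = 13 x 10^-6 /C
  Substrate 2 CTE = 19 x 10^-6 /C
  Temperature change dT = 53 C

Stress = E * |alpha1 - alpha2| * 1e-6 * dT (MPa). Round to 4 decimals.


delta_alpha = |13 - 19| = 6 x 10^-6/C
Stress = 3102 * 6e-6 * 53
= 0.9864 MPa

0.9864


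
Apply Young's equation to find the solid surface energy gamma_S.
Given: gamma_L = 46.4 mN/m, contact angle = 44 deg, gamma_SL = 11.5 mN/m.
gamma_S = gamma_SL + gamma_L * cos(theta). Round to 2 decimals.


theta_rad = 44 * pi/180 = 0.767945
gamma_S = 11.5 + 46.4 * cos(0.767945)
= 44.88 mN/m

44.88


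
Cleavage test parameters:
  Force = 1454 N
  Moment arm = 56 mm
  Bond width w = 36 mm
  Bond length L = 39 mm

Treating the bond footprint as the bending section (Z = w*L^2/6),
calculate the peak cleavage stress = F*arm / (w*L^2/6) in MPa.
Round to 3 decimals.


M = 1454 * 56 = 81424 N*mm
Z = 36 * 39^2 / 6 = 54756 / 6 mm^3
sigma = M / Z = 6 * 81424 / 54756 = 488544 / 54756
= 8.922 MPa

8.922


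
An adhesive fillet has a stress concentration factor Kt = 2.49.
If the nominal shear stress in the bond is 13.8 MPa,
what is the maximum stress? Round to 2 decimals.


Max stress = 13.8 * 2.49 = 34.36 MPa

34.36


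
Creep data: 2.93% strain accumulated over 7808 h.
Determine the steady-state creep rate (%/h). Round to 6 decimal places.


Rate = 2.93 / 7808 = 0.000375 %/h

0.000375


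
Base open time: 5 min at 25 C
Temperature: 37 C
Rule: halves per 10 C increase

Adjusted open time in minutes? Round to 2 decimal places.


Acceleration = 2^((37-25)/10) = 2.2974
Open time = 5 / 2.2974 = 2.18 min

2.18


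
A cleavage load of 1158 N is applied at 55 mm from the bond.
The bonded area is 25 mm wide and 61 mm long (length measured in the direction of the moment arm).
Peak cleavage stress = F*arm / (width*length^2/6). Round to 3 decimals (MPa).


Moment = 1158 * 55 = 63690 N*mm
Section modulus = 25 * 3721 / 6 = 93025 / 6 mm^3
Stress = 63690 / (93025 / 6) = 382140 / 93025
= 4.108 MPa

4.108


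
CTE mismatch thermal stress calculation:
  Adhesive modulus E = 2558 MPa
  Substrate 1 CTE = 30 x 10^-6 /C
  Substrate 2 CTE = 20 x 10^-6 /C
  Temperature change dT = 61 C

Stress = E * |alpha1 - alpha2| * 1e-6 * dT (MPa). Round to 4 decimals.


delta_alpha = |30 - 20| = 10 x 10^-6/C
Stress = 2558 * 10e-6 * 61
= 1.5604 MPa

1.5604


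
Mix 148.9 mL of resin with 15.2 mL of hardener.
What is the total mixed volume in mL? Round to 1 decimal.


Total = 148.9 + 15.2 = 164.1 mL

164.1


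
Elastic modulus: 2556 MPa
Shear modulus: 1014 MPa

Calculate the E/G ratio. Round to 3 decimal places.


E / G = 2556 / 1014 = 2.521

2.521


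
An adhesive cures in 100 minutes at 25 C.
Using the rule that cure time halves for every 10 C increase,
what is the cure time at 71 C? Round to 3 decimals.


Factor = 2^((71 - 25) / 10) = 24.2515
Cure time = 100 / 24.2515
= 4.123 minutes

4.123


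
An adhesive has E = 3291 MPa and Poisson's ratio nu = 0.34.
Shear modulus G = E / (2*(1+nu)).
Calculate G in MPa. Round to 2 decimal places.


G = 3291 / (2*(1+0.34))
= 3291 / 2.68
= 1227.99 MPa

1227.99


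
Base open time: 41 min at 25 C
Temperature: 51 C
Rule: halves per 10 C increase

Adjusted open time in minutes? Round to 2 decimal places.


Acceleration = 2^((51-25)/10) = 6.0629
Open time = 41 / 6.0629 = 6.76 min

6.76


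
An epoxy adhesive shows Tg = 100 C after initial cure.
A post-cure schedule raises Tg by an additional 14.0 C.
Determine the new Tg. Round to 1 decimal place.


New Tg = 100 + 14.0
= 114.0 C

114.0


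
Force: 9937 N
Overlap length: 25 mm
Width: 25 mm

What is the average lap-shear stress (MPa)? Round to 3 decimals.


Average shear stress = F / (overlap * width)
= 9937 / (25 * 25)
= 15.899 MPa

15.899


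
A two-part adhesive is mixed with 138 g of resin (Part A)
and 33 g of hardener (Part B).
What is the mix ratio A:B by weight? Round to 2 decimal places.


Mix ratio = mass_A / mass_B
= 138 / 33
= 4.18

4.18


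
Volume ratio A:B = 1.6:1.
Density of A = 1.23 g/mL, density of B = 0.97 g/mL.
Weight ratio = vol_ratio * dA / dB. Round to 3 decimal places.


Wt ratio = 1.6 * 1.23 / 0.97
= 2.029

2.029


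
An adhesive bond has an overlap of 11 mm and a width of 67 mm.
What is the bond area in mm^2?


Bond area = overlap * width
= 11 * 67
= 737 mm^2

737


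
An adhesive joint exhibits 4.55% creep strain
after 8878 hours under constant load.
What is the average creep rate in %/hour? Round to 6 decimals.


Creep rate = strain / time
= 4.55 / 8878
= 0.000513 %/h

0.000513


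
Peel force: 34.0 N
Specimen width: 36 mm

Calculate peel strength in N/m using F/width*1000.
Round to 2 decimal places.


Peel strength = 34.0 / 36 * 1000 = 944.44 N/m

944.44


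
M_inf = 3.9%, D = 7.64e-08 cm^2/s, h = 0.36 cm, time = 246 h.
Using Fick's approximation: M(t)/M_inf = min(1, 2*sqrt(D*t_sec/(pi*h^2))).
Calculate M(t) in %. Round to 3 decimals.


t = 885600 s
ratio = min(1, 2*sqrt(7.64e-08*885600/(pi*0.1296)))
= 0.815301
M(t) = 3.9 * 0.815301 = 3.180%

3.180


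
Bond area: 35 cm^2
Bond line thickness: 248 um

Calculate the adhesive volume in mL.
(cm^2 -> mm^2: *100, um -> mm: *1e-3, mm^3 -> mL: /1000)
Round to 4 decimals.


V = 35*100 * 248*1e-3 / 1000
= 0.8680 mL

0.8680


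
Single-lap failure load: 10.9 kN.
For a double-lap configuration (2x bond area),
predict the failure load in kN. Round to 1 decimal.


Failure load = 10.9 * 2 = 21.8 kN

21.8


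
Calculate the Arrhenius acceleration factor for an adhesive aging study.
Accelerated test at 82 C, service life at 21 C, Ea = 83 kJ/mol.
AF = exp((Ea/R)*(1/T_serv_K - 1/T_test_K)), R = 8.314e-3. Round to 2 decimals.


T_test = 355.15 K, T_serv = 294.15 K
Ea/R = 83 / 0.008314 = 9983.16
AF = exp(9983.16 * (1/294.15 - 1/355.15))
= 340.12

340.12


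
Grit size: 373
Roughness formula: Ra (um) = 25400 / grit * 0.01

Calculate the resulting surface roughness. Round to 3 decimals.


Ra = 25400 / 373 * 0.01
= 0.681 um

0.681


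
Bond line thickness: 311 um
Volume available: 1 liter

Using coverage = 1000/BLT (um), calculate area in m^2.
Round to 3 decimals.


1 L = 1e6 mm^3, thickness = 311 um = 0.311 mm
Area = 1e6 / 0.311 mm^2 = (1e6 / 0.311) / 1e6 m^2 = 1000 / 311 m^2
= 3.215 m^2

3.215


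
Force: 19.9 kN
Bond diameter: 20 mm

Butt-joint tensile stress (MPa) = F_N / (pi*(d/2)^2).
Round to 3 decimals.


F_N = 19.9 * 1000 = 19900.0 N
A = pi*(10.0)^2 = 314.1593 mm^2
stress = 19900.0 / 314.1593 = 63.344 MPa

63.344


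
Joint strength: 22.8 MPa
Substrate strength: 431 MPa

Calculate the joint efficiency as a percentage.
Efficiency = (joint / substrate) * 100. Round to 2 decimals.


Efficiency = (22.8 / 431) * 100 = 5.29%

5.29


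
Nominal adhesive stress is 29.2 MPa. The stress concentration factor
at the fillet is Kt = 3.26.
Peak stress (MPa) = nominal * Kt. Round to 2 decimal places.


Peak = 29.2 * 3.26 = 95.19 MPa

95.19


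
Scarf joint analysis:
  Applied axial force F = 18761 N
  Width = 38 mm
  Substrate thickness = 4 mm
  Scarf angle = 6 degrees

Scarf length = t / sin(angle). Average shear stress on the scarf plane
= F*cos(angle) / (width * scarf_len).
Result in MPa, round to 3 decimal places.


Scarf length = 4 / sin(6 deg) = 38.2671 mm
cos(6 deg) = 0.994522
Shear = 18761 * 0.994522 / (38 * 38.2671)
= 12.831 MPa

12.831


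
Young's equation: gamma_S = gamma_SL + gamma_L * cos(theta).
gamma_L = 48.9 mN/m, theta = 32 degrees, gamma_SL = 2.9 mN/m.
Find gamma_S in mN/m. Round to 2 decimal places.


cos(32 deg) = 0.848048
gamma_S = 2.9 + 48.9 * 0.848048
= 44.37 mN/m

44.37


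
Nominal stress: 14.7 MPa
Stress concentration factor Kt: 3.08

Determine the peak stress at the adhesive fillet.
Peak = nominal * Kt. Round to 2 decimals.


Peak stress = 14.7 * 3.08
= 45.28 MPa

45.28


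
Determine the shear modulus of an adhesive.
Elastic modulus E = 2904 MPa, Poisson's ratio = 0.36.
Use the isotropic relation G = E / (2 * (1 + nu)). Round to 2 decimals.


G = 2904 / (2*(1+0.36)) = 2904 / 2.72
= 1067.65 MPa

1067.65


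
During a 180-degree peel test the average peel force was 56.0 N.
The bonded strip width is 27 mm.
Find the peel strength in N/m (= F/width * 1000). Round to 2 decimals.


Peel strength = F/width * 1000
= 56.0 / 27 * 1000
= 2074.07 N/m

2074.07


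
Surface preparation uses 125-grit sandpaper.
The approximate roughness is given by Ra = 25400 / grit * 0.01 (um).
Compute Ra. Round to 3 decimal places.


Ra = 25400 / 125 * 0.01
= 254 / 125
= 2.032 um

2.032


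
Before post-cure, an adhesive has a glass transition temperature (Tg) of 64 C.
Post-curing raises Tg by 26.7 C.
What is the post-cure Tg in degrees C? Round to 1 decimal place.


Tg_post = Tg_base + delta_Tg
= 64 + 26.7
= 90.7 C

90.7


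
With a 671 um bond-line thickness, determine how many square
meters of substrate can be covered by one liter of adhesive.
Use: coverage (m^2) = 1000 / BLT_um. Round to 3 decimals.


Coverage = 1000 / 671 = 1.490 m^2

1.490


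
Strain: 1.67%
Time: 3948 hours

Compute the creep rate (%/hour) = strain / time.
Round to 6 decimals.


Creep rate = 1.67 / 3948
= 0.000423 %/h

0.000423


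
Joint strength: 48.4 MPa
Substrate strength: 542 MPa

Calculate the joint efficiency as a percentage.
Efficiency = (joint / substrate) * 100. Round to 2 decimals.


Efficiency = (48.4 / 542) * 100 = 8.93%

8.93


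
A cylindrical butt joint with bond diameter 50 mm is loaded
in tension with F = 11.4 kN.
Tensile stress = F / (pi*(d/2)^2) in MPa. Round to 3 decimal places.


Area = pi * (50/2)^2 = 1963.4954 mm^2
Stress = 11.4*1000 / 1963.4954
= 5.806 MPa

5.806


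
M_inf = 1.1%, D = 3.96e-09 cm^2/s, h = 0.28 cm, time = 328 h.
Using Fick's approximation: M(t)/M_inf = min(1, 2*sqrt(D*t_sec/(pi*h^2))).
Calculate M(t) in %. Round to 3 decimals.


t = 1180800 s
ratio = min(1, 2*sqrt(3.96e-09*1180800/(pi*0.0784)))
= 0.275571
M(t) = 1.1 * 0.275571 = 0.303%

0.303


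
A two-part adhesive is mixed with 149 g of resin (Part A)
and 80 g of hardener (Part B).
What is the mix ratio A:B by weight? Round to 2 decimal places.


Mix ratio = mass_A / mass_B
= 149 / 80
= 1.86

1.86


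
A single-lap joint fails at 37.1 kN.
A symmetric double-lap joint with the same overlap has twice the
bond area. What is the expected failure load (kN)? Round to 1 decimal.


Double-lap load = 2 * 37.1 = 74.2 kN

74.2


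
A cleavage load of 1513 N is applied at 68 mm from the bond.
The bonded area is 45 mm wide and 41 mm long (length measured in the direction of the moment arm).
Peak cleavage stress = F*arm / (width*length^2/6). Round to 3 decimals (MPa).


Moment = 1513 * 68 = 102884 N*mm
Section modulus = 45 * 1681 / 6 = 75645 / 6 mm^3
Stress = 102884 / (75645 / 6) = 617304 / 75645
= 8.161 MPa

8.161


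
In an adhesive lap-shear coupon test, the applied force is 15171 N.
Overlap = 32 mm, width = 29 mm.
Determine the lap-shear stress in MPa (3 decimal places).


stress = F / (overlap * width)
= 15171 / (32 * 29)
= 16.348 MPa

16.348


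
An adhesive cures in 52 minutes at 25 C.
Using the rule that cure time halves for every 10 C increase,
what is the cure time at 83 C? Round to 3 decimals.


Factor = 2^((83 - 25) / 10) = 55.7152
Cure time = 52 / 55.7152
= 0.933 minutes

0.933


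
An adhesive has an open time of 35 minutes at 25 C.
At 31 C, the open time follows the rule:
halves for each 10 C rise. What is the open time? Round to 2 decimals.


Factor = 2^((31-25)/10) = 1.5157
Open time = 35 / 1.5157 = 23.09 min

23.09


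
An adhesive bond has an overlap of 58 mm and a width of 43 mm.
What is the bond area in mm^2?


Bond area = overlap * width
= 58 * 43
= 2494 mm^2

2494


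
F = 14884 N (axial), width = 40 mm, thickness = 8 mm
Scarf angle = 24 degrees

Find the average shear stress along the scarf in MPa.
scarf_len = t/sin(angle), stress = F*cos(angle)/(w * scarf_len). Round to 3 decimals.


scarf_len = 8/sin(24 deg) = 19.6687
cos(24 deg) = 0.913545
stress = 14884*0.913545/(40*19.6687) = 17.283 MPa

17.283


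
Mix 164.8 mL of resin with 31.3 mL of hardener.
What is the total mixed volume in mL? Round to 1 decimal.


Total = 164.8 + 31.3 = 196.1 mL

196.1


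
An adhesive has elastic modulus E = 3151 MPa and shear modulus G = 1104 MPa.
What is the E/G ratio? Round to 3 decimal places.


E/G = 3151 / 1104 = 2.854

2.854


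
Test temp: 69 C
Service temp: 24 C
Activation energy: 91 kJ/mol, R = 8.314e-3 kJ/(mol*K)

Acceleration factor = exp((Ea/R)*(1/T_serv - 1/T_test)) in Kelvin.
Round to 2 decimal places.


AF = exp((91/0.008314)*(1/297.15 - 1/342.15))
= 127.04

127.04


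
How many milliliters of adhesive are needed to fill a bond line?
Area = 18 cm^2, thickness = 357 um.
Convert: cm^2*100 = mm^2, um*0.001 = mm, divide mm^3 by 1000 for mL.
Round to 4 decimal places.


= (18 * 100) * (357 * 0.001) / 1000
= 0.6426 mL

0.6426


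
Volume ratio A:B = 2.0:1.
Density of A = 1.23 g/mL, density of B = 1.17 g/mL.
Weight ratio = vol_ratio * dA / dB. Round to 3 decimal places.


Wt ratio = 2.0 * 1.23 / 1.17
= 2.103

2.103


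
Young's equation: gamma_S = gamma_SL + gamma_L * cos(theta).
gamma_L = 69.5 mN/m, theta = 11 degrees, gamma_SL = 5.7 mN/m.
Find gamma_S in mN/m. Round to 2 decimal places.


cos(11 deg) = 0.981627
gamma_S = 5.7 + 69.5 * 0.981627
= 73.92 mN/m

73.92


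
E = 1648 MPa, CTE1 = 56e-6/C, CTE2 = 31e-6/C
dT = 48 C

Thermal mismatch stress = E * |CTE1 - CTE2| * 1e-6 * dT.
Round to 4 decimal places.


= 1648 * 25e-6 * 48
= 1.9776 MPa

1.9776


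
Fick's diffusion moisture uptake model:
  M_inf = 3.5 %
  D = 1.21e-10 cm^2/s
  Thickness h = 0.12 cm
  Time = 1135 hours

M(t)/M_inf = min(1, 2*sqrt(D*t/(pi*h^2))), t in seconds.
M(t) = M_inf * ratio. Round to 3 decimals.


t_sec = 1135 * 3600 = 4086000
ratio = 2*sqrt(1.21e-10*4086000/(pi*0.12^2))
= min(1, 0.209082)
= 0.209082
M(t) = 3.5 * 0.209082 = 0.732 %

0.732


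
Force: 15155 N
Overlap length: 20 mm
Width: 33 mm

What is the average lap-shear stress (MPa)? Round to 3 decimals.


Average shear stress = F / (overlap * width)
= 15155 / (20 * 33)
= 22.962 MPa

22.962


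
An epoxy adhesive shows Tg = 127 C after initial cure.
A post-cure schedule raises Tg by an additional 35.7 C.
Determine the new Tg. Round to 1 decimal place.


New Tg = 127 + 35.7
= 162.7 C

162.7


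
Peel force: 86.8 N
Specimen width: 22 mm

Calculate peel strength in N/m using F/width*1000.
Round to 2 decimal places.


Peel strength = 86.8 / 22 * 1000 = 3945.45 N/m

3945.45


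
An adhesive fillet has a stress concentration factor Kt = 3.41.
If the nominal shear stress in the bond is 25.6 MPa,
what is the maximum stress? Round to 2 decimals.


Max stress = 25.6 * 3.41 = 87.30 MPa

87.30


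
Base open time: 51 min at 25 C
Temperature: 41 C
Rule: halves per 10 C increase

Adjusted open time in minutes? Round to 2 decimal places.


Acceleration = 2^((41-25)/10) = 3.0314
Open time = 51 / 3.0314 = 16.82 min

16.82


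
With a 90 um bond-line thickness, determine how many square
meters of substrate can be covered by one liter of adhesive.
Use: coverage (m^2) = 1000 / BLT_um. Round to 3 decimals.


Coverage = 1000 / 90 = 11.111 m^2

11.111


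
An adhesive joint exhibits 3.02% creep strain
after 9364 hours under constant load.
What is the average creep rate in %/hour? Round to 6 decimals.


Creep rate = strain / time
= 3.02 / 9364
= 0.000323 %/h

0.000323


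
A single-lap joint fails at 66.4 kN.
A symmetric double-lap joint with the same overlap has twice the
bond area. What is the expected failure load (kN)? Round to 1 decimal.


Double-lap load = 2 * 66.4 = 132.8 kN

132.8


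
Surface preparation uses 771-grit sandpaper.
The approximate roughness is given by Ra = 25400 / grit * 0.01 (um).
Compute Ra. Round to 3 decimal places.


Ra = 25400 / 771 * 0.01
= 254 / 771
= 0.329 um

0.329


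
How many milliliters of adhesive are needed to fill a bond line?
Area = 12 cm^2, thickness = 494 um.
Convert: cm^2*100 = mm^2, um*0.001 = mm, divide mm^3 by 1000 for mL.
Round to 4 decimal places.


= (12 * 100) * (494 * 0.001) / 1000
= 0.5928 mL

0.5928


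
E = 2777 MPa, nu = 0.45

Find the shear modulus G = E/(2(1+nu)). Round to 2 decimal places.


G = 2777 / (2 * 1.45)
= 957.59 MPa

957.59


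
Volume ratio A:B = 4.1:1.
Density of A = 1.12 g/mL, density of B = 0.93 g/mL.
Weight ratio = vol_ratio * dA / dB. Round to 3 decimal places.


Wt ratio = 4.1 * 1.12 / 0.93
= 4.938

4.938


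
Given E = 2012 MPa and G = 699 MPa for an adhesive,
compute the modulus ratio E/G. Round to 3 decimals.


E/G ratio = 2012 / 699 = 2.878

2.878


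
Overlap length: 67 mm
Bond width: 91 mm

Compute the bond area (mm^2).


Bond area = 67 * 91 = 6097 mm^2

6097


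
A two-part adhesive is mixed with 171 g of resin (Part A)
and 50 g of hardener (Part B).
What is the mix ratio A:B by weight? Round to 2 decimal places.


Mix ratio = mass_A / mass_B
= 171 / 50
= 3.42

3.42


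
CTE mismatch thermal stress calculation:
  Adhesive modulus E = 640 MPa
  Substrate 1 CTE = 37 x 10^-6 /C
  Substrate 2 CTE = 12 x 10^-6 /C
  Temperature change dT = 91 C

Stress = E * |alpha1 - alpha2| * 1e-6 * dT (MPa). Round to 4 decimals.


delta_alpha = |37 - 12| = 25 x 10^-6/C
Stress = 640 * 25e-6 * 91
= 1.4560 MPa

1.4560


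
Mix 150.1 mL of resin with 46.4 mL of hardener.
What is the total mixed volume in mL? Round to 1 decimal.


Total = 150.1 + 46.4 = 196.5 mL

196.5


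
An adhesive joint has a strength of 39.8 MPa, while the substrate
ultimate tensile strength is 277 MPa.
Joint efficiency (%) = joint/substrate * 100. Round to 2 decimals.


Efficiency = 39.8 / 277 * 100
= 14.37%

14.37


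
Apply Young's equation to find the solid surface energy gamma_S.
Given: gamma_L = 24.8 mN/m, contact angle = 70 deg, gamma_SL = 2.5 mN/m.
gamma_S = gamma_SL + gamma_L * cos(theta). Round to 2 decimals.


theta_rad = 70 * pi/180 = 1.221730
gamma_S = 2.5 + 24.8 * cos(1.221730)
= 10.98 mN/m

10.98


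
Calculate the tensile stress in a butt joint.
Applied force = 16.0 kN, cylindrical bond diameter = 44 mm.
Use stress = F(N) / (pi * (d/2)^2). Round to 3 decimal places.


A = pi * 22.0^2 = 1520.5308 mm^2
sigma = 16000.0 / 1520.5308 = 10.523 MPa

10.523


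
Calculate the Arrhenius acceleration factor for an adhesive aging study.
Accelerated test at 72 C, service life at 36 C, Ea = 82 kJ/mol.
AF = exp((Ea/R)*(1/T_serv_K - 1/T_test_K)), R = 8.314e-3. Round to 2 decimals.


T_test = 345.15 K, T_serv = 309.15 K
Ea/R = 82 / 0.008314 = 9862.88
AF = exp(9862.88 * (1/309.15 - 1/345.15))
= 27.87

27.87


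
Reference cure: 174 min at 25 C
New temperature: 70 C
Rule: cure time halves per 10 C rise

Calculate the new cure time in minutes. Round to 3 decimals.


factor = 2^((70-25)/10) = 22.6274
t_new = 174 / 22.6274 = 7.690 min

7.690


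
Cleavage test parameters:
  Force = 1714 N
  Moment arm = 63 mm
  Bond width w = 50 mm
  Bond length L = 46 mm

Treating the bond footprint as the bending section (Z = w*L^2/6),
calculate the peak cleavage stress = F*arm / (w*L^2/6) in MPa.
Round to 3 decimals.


M = 1714 * 63 = 107982 N*mm
Z = 50 * 46^2 / 6 = 105800 / 6 mm^3
sigma = M / Z = 6 * 107982 / 105800 = 647892 / 105800
= 6.124 MPa

6.124


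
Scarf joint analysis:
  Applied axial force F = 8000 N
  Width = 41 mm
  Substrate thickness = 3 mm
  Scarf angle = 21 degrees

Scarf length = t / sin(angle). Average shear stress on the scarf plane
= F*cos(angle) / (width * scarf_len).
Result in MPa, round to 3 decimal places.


Scarf length = 3 / sin(21 deg) = 8.3713 mm
cos(21 deg) = 0.933580
Shear = 8000 * 0.933580 / (41 * 8.3713)
= 21.760 MPa

21.760


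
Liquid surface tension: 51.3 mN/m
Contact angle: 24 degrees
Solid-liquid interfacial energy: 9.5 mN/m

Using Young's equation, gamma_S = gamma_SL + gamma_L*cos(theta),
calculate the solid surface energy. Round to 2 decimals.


gamma_S = 9.5 + 51.3 * cos(24)
= 56.36 mN/m

56.36


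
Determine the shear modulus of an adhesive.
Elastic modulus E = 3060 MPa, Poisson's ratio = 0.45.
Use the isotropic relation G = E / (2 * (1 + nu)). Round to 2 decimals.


G = 3060 / (2*(1+0.45)) = 3060 / 2.90
= 1055.17 MPa

1055.17


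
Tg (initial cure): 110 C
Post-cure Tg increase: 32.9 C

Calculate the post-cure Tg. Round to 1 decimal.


Post-cure Tg = 110 + 32.9 = 142.9 C

142.9


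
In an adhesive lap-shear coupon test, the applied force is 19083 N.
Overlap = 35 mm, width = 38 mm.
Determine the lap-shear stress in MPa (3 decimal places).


stress = F / (overlap * width)
= 19083 / (35 * 38)
= 14.348 MPa

14.348


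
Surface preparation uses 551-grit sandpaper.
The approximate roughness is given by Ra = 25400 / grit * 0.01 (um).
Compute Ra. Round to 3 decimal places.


Ra = 25400 / 551 * 0.01
= 254 / 551
= 0.461 um

0.461


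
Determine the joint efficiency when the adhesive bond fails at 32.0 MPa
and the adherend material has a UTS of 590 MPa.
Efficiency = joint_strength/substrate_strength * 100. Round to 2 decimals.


Joint efficiency = 32.0 / 590 * 100
= 5.42%

5.42


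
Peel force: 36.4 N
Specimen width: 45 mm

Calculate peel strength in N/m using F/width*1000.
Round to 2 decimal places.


Peel strength = 36.4 / 45 * 1000 = 808.89 N/m

808.89


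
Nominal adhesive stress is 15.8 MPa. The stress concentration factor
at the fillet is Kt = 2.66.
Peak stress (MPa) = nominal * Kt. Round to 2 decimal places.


Peak = 15.8 * 2.66 = 42.03 MPa

42.03


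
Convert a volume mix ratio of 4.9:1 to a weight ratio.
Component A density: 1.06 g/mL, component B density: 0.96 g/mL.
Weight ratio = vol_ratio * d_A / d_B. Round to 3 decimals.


= 4.9 * 1.06 / 0.96 = 5.410

5.410


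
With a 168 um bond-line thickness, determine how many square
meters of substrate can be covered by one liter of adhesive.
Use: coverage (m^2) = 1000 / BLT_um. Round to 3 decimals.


Coverage = 1000 / 168 = 5.952 m^2

5.952


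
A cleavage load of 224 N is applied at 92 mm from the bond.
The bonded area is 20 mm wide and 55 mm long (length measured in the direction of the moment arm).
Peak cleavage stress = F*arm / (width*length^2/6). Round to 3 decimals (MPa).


Moment = 224 * 92 = 20608 N*mm
Section modulus = 20 * 3025 / 6 = 60500 / 6 mm^3
Stress = 20608 / (60500 / 6) = 123648 / 60500
= 2.044 MPa

2.044


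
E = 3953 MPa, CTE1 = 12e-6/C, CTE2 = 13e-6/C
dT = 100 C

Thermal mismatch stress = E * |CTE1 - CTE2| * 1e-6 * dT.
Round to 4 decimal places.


= 3953 * 1e-6 * 100
= 0.3953 MPa

0.3953


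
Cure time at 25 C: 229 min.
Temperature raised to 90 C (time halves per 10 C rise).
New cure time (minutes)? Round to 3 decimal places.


Acceleration factor = 2^(65/10) = 90.5097
New time = 229 / 90.5097 = 2.530 min

2.530
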